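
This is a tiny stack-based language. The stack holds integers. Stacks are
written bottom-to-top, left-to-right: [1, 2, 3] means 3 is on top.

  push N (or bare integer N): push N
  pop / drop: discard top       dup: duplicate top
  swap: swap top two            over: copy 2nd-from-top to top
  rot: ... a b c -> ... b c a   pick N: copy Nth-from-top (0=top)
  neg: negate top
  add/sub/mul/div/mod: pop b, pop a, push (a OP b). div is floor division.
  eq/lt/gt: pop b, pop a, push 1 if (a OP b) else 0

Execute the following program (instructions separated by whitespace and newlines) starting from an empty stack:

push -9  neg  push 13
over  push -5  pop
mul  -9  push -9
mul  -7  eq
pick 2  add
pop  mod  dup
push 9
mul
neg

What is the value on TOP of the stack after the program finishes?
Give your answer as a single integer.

Answer: -81

Derivation:
After 'push -9': [-9]
After 'neg': [9]
After 'push 13': [9, 13]
After 'over': [9, 13, 9]
After 'push -5': [9, 13, 9, -5]
After 'pop': [9, 13, 9]
After 'mul': [9, 117]
After 'push -9': [9, 117, -9]
After 'push -9': [9, 117, -9, -9]
After 'mul': [9, 117, 81]
After 'push -7': [9, 117, 81, -7]
After 'eq': [9, 117, 0]
After 'pick 2': [9, 117, 0, 9]
After 'add': [9, 117, 9]
After 'pop': [9, 117]
After 'mod': [9]
After 'dup': [9, 9]
After 'push 9': [9, 9, 9]
After 'mul': [9, 81]
After 'neg': [9, -81]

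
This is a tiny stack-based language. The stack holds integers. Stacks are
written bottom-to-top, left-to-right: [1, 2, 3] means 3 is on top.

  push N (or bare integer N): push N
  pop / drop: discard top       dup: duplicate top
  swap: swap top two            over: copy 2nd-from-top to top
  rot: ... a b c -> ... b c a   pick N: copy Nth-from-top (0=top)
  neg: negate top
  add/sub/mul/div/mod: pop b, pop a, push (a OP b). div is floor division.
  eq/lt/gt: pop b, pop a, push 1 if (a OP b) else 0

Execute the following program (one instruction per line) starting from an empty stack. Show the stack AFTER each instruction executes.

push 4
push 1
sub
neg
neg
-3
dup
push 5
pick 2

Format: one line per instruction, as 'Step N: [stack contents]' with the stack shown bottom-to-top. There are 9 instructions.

Step 1: [4]
Step 2: [4, 1]
Step 3: [3]
Step 4: [-3]
Step 5: [3]
Step 6: [3, -3]
Step 7: [3, -3, -3]
Step 8: [3, -3, -3, 5]
Step 9: [3, -3, -3, 5, -3]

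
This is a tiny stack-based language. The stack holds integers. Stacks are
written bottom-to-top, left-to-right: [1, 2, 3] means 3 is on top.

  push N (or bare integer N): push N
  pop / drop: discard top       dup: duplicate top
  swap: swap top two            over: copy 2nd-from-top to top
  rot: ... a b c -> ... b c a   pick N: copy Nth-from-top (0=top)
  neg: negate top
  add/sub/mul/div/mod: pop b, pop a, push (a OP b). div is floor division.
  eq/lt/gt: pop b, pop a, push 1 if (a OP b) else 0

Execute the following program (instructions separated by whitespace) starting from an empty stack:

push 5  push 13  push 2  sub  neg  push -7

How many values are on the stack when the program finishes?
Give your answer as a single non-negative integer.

After 'push 5': stack = [5] (depth 1)
After 'push 13': stack = [5, 13] (depth 2)
After 'push 2': stack = [5, 13, 2] (depth 3)
After 'sub': stack = [5, 11] (depth 2)
After 'neg': stack = [5, -11] (depth 2)
After 'push -7': stack = [5, -11, -7] (depth 3)

Answer: 3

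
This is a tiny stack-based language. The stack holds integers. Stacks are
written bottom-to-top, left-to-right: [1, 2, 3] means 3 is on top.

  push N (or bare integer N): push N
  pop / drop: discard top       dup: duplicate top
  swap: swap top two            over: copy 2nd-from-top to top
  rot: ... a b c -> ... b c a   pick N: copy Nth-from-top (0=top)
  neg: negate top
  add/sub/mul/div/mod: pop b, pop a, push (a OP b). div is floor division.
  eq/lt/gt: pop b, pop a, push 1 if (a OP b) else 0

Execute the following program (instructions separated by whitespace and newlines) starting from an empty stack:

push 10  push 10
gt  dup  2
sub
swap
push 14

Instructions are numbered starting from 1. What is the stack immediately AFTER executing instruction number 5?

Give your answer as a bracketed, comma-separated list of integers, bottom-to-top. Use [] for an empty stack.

Answer: [0, 0, 2]

Derivation:
Step 1 ('push 10'): [10]
Step 2 ('push 10'): [10, 10]
Step 3 ('gt'): [0]
Step 4 ('dup'): [0, 0]
Step 5 ('2'): [0, 0, 2]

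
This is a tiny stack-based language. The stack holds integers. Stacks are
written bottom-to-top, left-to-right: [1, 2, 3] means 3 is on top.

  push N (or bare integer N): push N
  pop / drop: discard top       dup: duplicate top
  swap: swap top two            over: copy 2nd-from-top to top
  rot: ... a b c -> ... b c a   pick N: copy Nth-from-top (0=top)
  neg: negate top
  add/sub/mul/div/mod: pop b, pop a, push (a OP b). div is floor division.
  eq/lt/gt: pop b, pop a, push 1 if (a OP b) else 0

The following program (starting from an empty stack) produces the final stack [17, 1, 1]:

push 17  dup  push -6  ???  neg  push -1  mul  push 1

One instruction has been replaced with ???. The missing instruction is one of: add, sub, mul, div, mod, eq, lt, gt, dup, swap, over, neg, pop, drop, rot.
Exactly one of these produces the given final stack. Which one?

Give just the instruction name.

Answer: gt

Derivation:
Stack before ???: [17, 17, -6]
Stack after ???:  [17, 1]
The instruction that transforms [17, 17, -6] -> [17, 1] is: gt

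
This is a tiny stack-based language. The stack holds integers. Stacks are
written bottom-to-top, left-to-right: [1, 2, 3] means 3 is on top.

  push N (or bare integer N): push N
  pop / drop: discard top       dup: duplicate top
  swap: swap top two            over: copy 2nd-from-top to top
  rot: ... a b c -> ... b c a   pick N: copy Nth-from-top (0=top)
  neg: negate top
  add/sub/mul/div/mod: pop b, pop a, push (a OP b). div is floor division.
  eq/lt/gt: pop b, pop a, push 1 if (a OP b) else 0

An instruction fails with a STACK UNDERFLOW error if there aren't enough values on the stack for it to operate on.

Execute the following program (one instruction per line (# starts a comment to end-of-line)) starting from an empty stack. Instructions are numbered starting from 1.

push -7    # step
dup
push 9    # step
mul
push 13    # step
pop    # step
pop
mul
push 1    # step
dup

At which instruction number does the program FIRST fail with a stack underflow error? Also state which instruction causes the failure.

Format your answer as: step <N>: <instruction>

Answer: step 8: mul

Derivation:
Step 1 ('push -7'): stack = [-7], depth = 1
Step 2 ('dup'): stack = [-7, -7], depth = 2
Step 3 ('push 9'): stack = [-7, -7, 9], depth = 3
Step 4 ('mul'): stack = [-7, -63], depth = 2
Step 5 ('push 13'): stack = [-7, -63, 13], depth = 3
Step 6 ('pop'): stack = [-7, -63], depth = 2
Step 7 ('pop'): stack = [-7], depth = 1
Step 8 ('mul'): needs 2 value(s) but depth is 1 — STACK UNDERFLOW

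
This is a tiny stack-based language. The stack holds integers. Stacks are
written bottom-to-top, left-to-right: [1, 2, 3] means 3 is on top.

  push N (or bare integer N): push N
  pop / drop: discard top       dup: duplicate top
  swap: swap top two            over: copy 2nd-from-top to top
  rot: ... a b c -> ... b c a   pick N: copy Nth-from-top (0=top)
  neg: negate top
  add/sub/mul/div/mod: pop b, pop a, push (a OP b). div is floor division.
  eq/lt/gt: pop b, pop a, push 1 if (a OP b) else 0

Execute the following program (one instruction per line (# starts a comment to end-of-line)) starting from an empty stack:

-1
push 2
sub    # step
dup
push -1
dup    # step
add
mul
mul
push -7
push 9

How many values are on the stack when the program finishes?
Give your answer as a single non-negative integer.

After 'push -1': stack = [-1] (depth 1)
After 'push 2': stack = [-1, 2] (depth 2)
After 'sub': stack = [-3] (depth 1)
After 'dup': stack = [-3, -3] (depth 2)
After 'push -1': stack = [-3, -3, -1] (depth 3)
After 'dup': stack = [-3, -3, -1, -1] (depth 4)
After 'add': stack = [-3, -3, -2] (depth 3)
After 'mul': stack = [-3, 6] (depth 2)
After 'mul': stack = [-18] (depth 1)
After 'push -7': stack = [-18, -7] (depth 2)
After 'push 9': stack = [-18, -7, 9] (depth 3)

Answer: 3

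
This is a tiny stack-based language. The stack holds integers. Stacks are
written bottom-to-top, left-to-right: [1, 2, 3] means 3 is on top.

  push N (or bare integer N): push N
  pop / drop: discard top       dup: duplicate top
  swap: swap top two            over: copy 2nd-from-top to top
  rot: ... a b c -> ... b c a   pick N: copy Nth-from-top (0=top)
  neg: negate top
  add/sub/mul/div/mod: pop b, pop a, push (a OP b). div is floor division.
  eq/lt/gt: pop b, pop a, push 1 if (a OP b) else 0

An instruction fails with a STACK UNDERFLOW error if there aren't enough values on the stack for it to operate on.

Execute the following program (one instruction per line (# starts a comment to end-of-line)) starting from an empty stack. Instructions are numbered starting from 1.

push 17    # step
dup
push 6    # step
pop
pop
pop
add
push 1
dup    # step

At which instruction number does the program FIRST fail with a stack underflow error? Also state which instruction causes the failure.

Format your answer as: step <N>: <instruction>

Answer: step 7: add

Derivation:
Step 1 ('push 17'): stack = [17], depth = 1
Step 2 ('dup'): stack = [17, 17], depth = 2
Step 3 ('push 6'): stack = [17, 17, 6], depth = 3
Step 4 ('pop'): stack = [17, 17], depth = 2
Step 5 ('pop'): stack = [17], depth = 1
Step 6 ('pop'): stack = [], depth = 0
Step 7 ('add'): needs 2 value(s) but depth is 0 — STACK UNDERFLOW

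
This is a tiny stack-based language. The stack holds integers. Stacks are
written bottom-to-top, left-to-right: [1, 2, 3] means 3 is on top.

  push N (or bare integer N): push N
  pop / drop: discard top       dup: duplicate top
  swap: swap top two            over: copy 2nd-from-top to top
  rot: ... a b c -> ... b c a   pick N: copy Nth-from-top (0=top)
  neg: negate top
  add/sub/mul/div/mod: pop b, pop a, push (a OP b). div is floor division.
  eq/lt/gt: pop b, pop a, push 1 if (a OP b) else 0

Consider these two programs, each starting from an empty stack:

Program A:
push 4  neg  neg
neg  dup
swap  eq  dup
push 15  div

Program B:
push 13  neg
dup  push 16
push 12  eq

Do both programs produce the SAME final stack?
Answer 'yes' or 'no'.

Program A trace:
  After 'push 4': [4]
  After 'neg': [-4]
  After 'neg': [4]
  After 'neg': [-4]
  After 'dup': [-4, -4]
  After 'swap': [-4, -4]
  After 'eq': [1]
  After 'dup': [1, 1]
  After 'push 15': [1, 1, 15]
  After 'div': [1, 0]
Program A final stack: [1, 0]

Program B trace:
  After 'push 13': [13]
  After 'neg': [-13]
  After 'dup': [-13, -13]
  After 'push 16': [-13, -13, 16]
  After 'push 12': [-13, -13, 16, 12]
  After 'eq': [-13, -13, 0]
Program B final stack: [-13, -13, 0]
Same: no

Answer: no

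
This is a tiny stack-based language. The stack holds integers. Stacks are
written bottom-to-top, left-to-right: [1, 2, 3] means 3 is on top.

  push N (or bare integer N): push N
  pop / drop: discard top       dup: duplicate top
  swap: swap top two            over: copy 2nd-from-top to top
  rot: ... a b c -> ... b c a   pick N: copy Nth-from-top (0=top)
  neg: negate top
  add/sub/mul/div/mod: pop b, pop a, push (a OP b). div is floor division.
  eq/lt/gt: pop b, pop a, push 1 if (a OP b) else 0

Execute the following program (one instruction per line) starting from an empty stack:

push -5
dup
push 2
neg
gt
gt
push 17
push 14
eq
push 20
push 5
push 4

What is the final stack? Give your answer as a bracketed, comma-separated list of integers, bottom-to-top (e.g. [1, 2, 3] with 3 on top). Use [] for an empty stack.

Answer: [0, 0, 20, 5, 4]

Derivation:
After 'push -5': [-5]
After 'dup': [-5, -5]
After 'push 2': [-5, -5, 2]
After 'neg': [-5, -5, -2]
After 'gt': [-5, 0]
After 'gt': [0]
After 'push 17': [0, 17]
After 'push 14': [0, 17, 14]
After 'eq': [0, 0]
After 'push 20': [0, 0, 20]
After 'push 5': [0, 0, 20, 5]
After 'push 4': [0, 0, 20, 5, 4]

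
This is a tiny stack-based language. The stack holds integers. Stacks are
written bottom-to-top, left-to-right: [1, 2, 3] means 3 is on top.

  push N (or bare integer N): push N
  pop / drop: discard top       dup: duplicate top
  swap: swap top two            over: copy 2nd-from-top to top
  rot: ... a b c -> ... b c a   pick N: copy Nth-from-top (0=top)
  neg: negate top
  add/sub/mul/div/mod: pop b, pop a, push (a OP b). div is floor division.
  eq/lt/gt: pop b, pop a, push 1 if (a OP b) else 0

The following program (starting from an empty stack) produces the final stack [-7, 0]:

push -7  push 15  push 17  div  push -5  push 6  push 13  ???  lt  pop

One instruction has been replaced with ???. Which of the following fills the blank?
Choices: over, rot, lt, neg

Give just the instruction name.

Stack before ???: [-7, 0, -5, 6, 13]
Stack after ???:  [-7, 0, -5, 1]
Checking each choice:
  over: produces [-7, 0, -5, 6]
  rot: produces [-7, 0, 6]
  lt: MATCH
  neg: produces [-7, 0, -5]


Answer: lt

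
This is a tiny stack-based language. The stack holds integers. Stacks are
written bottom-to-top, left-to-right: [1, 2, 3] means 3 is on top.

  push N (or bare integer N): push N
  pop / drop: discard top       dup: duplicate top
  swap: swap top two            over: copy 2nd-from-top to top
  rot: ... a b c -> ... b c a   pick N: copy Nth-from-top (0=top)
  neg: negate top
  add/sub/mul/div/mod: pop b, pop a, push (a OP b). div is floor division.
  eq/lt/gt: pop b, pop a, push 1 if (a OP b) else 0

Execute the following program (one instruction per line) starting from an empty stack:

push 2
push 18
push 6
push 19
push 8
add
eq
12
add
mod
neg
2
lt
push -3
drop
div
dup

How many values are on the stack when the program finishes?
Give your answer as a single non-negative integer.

Answer: 2

Derivation:
After 'push 2': stack = [2] (depth 1)
After 'push 18': stack = [2, 18] (depth 2)
After 'push 6': stack = [2, 18, 6] (depth 3)
After 'push 19': stack = [2, 18, 6, 19] (depth 4)
After 'push 8': stack = [2, 18, 6, 19, 8] (depth 5)
After 'add': stack = [2, 18, 6, 27] (depth 4)
After 'eq': stack = [2, 18, 0] (depth 3)
After 'push 12': stack = [2, 18, 0, 12] (depth 4)
After 'add': stack = [2, 18, 12] (depth 3)
After 'mod': stack = [2, 6] (depth 2)
After 'neg': stack = [2, -6] (depth 2)
After 'push 2': stack = [2, -6, 2] (depth 3)
After 'lt': stack = [2, 1] (depth 2)
After 'push -3': stack = [2, 1, -3] (depth 3)
After 'drop': stack = [2, 1] (depth 2)
After 'div': stack = [2] (depth 1)
After 'dup': stack = [2, 2] (depth 2)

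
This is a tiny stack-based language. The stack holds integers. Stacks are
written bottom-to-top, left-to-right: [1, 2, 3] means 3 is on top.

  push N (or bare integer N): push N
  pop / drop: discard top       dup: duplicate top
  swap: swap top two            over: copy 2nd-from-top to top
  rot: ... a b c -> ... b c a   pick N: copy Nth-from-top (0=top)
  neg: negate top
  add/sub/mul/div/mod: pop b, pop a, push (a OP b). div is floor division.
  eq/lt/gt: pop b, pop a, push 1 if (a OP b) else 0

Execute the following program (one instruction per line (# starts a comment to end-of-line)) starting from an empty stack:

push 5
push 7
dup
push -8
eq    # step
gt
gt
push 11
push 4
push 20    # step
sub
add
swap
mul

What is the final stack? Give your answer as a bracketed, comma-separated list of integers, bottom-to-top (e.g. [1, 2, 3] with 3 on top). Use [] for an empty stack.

Answer: [-5]

Derivation:
After 'push 5': [5]
After 'push 7': [5, 7]
After 'dup': [5, 7, 7]
After 'push -8': [5, 7, 7, -8]
After 'eq': [5, 7, 0]
After 'gt': [5, 1]
After 'gt': [1]
After 'push 11': [1, 11]
After 'push 4': [1, 11, 4]
After 'push 20': [1, 11, 4, 20]
After 'sub': [1, 11, -16]
After 'add': [1, -5]
After 'swap': [-5, 1]
After 'mul': [-5]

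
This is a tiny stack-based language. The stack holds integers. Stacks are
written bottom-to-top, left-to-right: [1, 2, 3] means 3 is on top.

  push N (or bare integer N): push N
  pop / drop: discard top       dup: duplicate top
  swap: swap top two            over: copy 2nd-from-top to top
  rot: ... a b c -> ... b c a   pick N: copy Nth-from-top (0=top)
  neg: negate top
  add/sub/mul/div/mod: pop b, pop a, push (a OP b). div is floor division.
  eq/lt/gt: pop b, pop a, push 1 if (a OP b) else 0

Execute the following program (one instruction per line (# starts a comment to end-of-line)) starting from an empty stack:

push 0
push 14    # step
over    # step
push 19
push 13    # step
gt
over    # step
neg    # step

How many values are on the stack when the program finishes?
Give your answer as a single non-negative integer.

After 'push 0': stack = [0] (depth 1)
After 'push 14': stack = [0, 14] (depth 2)
After 'over': stack = [0, 14, 0] (depth 3)
After 'push 19': stack = [0, 14, 0, 19] (depth 4)
After 'push 13': stack = [0, 14, 0, 19, 13] (depth 5)
After 'gt': stack = [0, 14, 0, 1] (depth 4)
After 'over': stack = [0, 14, 0, 1, 0] (depth 5)
After 'neg': stack = [0, 14, 0, 1, 0] (depth 5)

Answer: 5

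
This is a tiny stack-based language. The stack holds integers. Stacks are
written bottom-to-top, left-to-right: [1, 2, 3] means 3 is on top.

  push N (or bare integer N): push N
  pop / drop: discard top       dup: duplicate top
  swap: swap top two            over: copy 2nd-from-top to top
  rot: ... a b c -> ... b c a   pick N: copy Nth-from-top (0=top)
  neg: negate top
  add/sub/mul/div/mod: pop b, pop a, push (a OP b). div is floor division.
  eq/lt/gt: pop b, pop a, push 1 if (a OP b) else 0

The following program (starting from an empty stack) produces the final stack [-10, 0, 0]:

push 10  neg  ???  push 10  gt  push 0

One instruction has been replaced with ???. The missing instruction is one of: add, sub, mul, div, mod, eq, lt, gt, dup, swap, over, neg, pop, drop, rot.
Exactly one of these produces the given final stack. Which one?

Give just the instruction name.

Answer: dup

Derivation:
Stack before ???: [-10]
Stack after ???:  [-10, -10]
The instruction that transforms [-10] -> [-10, -10] is: dup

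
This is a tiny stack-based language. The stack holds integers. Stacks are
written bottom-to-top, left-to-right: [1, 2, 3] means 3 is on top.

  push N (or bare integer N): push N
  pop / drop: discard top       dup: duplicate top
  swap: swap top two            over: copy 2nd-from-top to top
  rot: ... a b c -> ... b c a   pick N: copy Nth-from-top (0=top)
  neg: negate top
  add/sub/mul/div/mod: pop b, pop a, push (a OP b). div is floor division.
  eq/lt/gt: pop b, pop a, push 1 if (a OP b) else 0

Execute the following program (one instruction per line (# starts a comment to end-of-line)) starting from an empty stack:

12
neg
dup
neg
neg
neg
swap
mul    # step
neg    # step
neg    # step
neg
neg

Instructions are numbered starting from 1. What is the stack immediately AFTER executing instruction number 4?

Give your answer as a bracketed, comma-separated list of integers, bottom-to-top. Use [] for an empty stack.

Step 1 ('12'): [12]
Step 2 ('neg'): [-12]
Step 3 ('dup'): [-12, -12]
Step 4 ('neg'): [-12, 12]

Answer: [-12, 12]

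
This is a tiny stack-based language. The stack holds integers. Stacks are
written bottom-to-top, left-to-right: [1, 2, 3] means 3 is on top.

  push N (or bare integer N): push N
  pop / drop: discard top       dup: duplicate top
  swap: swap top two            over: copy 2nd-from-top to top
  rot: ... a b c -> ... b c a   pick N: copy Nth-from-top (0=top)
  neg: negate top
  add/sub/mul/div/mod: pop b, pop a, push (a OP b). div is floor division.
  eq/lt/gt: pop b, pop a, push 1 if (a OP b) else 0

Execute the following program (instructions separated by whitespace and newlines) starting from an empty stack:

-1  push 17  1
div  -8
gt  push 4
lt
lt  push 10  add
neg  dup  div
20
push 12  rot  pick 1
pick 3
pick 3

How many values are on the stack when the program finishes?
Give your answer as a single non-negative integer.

Answer: 6

Derivation:
After 'push -1': stack = [-1] (depth 1)
After 'push 17': stack = [-1, 17] (depth 2)
After 'push 1': stack = [-1, 17, 1] (depth 3)
After 'div': stack = [-1, 17] (depth 2)
After 'push -8': stack = [-1, 17, -8] (depth 3)
After 'gt': stack = [-1, 1] (depth 2)
After 'push 4': stack = [-1, 1, 4] (depth 3)
After 'lt': stack = [-1, 1] (depth 2)
After 'lt': stack = [1] (depth 1)
After 'push 10': stack = [1, 10] (depth 2)
After 'add': stack = [11] (depth 1)
After 'neg': stack = [-11] (depth 1)
After 'dup': stack = [-11, -11] (depth 2)
After 'div': stack = [1] (depth 1)
After 'push 20': stack = [1, 20] (depth 2)
After 'push 12': stack = [1, 20, 12] (depth 3)
After 'rot': stack = [20, 12, 1] (depth 3)
After 'pick 1': stack = [20, 12, 1, 12] (depth 4)
After 'pick 3': stack = [20, 12, 1, 12, 20] (depth 5)
After 'pick 3': stack = [20, 12, 1, 12, 20, 12] (depth 6)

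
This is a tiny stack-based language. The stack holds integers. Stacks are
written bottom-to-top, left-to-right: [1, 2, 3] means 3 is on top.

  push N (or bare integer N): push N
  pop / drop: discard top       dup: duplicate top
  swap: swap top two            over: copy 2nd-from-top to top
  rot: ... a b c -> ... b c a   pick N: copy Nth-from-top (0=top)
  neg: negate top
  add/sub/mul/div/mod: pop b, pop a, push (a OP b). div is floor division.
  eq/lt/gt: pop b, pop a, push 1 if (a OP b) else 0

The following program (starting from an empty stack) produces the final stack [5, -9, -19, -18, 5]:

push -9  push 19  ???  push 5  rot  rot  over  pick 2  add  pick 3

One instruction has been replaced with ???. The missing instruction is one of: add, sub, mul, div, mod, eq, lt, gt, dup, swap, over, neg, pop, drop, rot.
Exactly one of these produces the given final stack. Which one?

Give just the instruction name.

Stack before ???: [-9, 19]
Stack after ???:  [-9, -19]
The instruction that transforms [-9, 19] -> [-9, -19] is: neg

Answer: neg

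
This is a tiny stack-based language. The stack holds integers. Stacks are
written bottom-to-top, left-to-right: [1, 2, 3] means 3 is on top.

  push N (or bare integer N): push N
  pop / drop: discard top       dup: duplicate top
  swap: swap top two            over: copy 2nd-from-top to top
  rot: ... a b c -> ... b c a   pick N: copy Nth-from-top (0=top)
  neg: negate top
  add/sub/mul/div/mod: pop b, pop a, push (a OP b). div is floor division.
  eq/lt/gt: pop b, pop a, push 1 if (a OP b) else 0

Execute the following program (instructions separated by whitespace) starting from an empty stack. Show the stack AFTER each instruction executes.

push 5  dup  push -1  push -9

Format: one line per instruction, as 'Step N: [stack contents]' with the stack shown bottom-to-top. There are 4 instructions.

Step 1: [5]
Step 2: [5, 5]
Step 3: [5, 5, -1]
Step 4: [5, 5, -1, -9]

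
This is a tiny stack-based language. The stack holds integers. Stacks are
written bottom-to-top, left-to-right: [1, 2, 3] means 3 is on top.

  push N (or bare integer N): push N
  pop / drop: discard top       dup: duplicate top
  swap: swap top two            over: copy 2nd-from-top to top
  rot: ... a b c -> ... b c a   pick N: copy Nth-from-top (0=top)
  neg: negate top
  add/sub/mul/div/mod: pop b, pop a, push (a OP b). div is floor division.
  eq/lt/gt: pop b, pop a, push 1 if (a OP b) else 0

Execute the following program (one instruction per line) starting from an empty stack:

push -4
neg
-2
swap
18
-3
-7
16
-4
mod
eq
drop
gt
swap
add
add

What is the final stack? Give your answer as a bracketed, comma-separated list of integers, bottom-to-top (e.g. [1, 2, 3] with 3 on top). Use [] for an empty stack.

Answer: [3]

Derivation:
After 'push -4': [-4]
After 'neg': [4]
After 'push -2': [4, -2]
After 'swap': [-2, 4]
After 'push 18': [-2, 4, 18]
After 'push -3': [-2, 4, 18, -3]
After 'push -7': [-2, 4, 18, -3, -7]
After 'push 16': [-2, 4, 18, -3, -7, 16]
After 'push -4': [-2, 4, 18, -3, -7, 16, -4]
After 'mod': [-2, 4, 18, -3, -7, 0]
After 'eq': [-2, 4, 18, -3, 0]
After 'drop': [-2, 4, 18, -3]
After 'gt': [-2, 4, 1]
After 'swap': [-2, 1, 4]
After 'add': [-2, 5]
After 'add': [3]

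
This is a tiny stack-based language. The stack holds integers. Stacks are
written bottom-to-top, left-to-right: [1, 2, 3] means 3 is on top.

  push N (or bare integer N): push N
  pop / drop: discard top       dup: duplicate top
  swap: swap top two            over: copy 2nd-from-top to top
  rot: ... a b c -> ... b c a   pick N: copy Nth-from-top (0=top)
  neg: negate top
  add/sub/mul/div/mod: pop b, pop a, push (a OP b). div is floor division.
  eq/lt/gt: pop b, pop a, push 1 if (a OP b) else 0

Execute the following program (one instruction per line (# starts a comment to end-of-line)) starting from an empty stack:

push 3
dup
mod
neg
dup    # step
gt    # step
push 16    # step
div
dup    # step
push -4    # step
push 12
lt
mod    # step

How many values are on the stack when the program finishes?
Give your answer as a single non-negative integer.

Answer: 2

Derivation:
After 'push 3': stack = [3] (depth 1)
After 'dup': stack = [3, 3] (depth 2)
After 'mod': stack = [0] (depth 1)
After 'neg': stack = [0] (depth 1)
After 'dup': stack = [0, 0] (depth 2)
After 'gt': stack = [0] (depth 1)
After 'push 16': stack = [0, 16] (depth 2)
After 'div': stack = [0] (depth 1)
After 'dup': stack = [0, 0] (depth 2)
After 'push -4': stack = [0, 0, -4] (depth 3)
After 'push 12': stack = [0, 0, -4, 12] (depth 4)
After 'lt': stack = [0, 0, 1] (depth 3)
After 'mod': stack = [0, 0] (depth 2)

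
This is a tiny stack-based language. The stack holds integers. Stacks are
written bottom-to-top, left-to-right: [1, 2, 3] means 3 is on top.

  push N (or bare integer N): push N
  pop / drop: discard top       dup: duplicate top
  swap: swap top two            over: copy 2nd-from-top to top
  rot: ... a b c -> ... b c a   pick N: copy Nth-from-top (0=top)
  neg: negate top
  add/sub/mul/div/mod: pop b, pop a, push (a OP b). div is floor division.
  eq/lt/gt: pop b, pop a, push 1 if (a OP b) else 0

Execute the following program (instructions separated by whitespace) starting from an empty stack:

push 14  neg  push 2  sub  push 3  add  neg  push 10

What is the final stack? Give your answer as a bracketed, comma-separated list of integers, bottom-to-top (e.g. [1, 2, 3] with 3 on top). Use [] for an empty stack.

After 'push 14': [14]
After 'neg': [-14]
After 'push 2': [-14, 2]
After 'sub': [-16]
After 'push 3': [-16, 3]
After 'add': [-13]
After 'neg': [13]
After 'push 10': [13, 10]

Answer: [13, 10]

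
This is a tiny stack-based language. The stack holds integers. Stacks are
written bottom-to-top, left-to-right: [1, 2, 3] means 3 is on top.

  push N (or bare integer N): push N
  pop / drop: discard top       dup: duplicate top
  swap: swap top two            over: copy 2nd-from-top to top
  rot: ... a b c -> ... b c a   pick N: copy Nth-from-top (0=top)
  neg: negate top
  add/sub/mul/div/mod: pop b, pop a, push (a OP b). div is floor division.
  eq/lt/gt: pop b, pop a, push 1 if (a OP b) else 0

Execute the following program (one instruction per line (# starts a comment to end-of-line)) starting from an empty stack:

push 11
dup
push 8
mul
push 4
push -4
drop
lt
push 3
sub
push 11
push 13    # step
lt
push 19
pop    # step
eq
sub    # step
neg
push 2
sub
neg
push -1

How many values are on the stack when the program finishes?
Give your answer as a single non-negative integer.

After 'push 11': stack = [11] (depth 1)
After 'dup': stack = [11, 11] (depth 2)
After 'push 8': stack = [11, 11, 8] (depth 3)
After 'mul': stack = [11, 88] (depth 2)
After 'push 4': stack = [11, 88, 4] (depth 3)
After 'push -4': stack = [11, 88, 4, -4] (depth 4)
After 'drop': stack = [11, 88, 4] (depth 3)
After 'lt': stack = [11, 0] (depth 2)
After 'push 3': stack = [11, 0, 3] (depth 3)
After 'sub': stack = [11, -3] (depth 2)
  ...
After 'lt': stack = [11, -3, 1] (depth 3)
After 'push 19': stack = [11, -3, 1, 19] (depth 4)
After 'pop': stack = [11, -3, 1] (depth 3)
After 'eq': stack = [11, 0] (depth 2)
After 'sub': stack = [11] (depth 1)
After 'neg': stack = [-11] (depth 1)
After 'push 2': stack = [-11, 2] (depth 2)
After 'sub': stack = [-13] (depth 1)
After 'neg': stack = [13] (depth 1)
After 'push -1': stack = [13, -1] (depth 2)

Answer: 2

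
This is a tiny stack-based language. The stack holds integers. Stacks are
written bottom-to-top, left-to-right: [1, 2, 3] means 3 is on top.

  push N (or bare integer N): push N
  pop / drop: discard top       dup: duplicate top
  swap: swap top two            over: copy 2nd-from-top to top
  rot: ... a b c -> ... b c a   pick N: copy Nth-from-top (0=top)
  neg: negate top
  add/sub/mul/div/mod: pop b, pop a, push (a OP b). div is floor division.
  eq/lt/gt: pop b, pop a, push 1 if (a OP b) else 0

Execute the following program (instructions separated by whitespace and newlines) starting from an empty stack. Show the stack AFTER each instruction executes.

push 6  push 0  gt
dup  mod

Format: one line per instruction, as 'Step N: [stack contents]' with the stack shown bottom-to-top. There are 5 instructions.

Step 1: [6]
Step 2: [6, 0]
Step 3: [1]
Step 4: [1, 1]
Step 5: [0]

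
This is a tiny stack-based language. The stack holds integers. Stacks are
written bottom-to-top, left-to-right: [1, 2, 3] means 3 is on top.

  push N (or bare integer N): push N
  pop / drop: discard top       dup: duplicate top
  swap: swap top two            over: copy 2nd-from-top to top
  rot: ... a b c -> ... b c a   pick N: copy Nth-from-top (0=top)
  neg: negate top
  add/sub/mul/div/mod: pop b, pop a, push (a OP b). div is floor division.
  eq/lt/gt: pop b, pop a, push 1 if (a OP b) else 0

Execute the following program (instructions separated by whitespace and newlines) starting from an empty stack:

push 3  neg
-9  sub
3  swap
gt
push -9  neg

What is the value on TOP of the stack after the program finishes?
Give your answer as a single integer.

Answer: 9

Derivation:
After 'push 3': [3]
After 'neg': [-3]
After 'push -9': [-3, -9]
After 'sub': [6]
After 'push 3': [6, 3]
After 'swap': [3, 6]
After 'gt': [0]
After 'push -9': [0, -9]
After 'neg': [0, 9]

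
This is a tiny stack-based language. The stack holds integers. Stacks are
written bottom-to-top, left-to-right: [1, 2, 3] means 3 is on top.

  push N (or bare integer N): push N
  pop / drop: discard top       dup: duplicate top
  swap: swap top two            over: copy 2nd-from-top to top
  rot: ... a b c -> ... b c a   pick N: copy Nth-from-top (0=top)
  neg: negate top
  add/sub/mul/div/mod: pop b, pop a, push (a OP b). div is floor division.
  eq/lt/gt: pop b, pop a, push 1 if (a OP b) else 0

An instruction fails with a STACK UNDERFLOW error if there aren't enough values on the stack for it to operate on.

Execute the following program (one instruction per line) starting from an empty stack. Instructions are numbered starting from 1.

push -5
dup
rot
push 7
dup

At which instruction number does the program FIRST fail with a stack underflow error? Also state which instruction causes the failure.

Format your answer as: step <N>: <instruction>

Answer: step 3: rot

Derivation:
Step 1 ('push -5'): stack = [-5], depth = 1
Step 2 ('dup'): stack = [-5, -5], depth = 2
Step 3 ('rot'): needs 3 value(s) but depth is 2 — STACK UNDERFLOW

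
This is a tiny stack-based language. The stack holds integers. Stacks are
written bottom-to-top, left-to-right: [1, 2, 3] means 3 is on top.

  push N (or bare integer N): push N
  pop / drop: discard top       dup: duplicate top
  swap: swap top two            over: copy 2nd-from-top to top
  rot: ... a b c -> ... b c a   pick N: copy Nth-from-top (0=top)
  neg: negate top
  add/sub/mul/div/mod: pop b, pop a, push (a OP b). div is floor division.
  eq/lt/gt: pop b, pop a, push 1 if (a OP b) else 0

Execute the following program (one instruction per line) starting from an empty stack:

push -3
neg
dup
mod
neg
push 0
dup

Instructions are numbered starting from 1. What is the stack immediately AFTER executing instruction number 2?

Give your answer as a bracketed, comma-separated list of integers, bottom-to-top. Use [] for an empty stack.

Step 1 ('push -3'): [-3]
Step 2 ('neg'): [3]

Answer: [3]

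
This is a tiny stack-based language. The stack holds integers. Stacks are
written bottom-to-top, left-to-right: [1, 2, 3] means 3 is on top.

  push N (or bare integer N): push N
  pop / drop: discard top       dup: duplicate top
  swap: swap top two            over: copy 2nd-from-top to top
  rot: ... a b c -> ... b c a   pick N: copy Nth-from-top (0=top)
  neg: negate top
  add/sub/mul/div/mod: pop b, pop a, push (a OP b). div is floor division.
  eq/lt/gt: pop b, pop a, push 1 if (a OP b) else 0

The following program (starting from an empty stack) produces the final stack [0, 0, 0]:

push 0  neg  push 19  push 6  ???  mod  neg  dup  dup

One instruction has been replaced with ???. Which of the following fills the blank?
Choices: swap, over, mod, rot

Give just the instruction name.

Answer: mod

Derivation:
Stack before ???: [0, 19, 6]
Stack after ???:  [0, 1]
Checking each choice:
  swap: produces [0, -6, -6, -6]
  over: produces [0, 19, -6, -6, -6]
  mod: MATCH
  rot: modulo by zero


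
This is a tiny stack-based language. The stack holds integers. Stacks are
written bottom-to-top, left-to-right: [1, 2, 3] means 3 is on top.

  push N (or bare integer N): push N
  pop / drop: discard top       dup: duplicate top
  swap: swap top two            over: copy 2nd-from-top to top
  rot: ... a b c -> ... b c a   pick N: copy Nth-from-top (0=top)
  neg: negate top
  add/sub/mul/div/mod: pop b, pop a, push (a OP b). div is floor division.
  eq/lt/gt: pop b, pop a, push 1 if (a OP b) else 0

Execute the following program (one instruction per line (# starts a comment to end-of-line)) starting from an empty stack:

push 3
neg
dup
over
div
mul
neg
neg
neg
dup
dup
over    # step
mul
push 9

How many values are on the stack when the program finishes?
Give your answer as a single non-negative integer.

Answer: 4

Derivation:
After 'push 3': stack = [3] (depth 1)
After 'neg': stack = [-3] (depth 1)
After 'dup': stack = [-3, -3] (depth 2)
After 'over': stack = [-3, -3, -3] (depth 3)
After 'div': stack = [-3, 1] (depth 2)
After 'mul': stack = [-3] (depth 1)
After 'neg': stack = [3] (depth 1)
After 'neg': stack = [-3] (depth 1)
After 'neg': stack = [3] (depth 1)
After 'dup': stack = [3, 3] (depth 2)
After 'dup': stack = [3, 3, 3] (depth 3)
After 'over': stack = [3, 3, 3, 3] (depth 4)
After 'mul': stack = [3, 3, 9] (depth 3)
After 'push 9': stack = [3, 3, 9, 9] (depth 4)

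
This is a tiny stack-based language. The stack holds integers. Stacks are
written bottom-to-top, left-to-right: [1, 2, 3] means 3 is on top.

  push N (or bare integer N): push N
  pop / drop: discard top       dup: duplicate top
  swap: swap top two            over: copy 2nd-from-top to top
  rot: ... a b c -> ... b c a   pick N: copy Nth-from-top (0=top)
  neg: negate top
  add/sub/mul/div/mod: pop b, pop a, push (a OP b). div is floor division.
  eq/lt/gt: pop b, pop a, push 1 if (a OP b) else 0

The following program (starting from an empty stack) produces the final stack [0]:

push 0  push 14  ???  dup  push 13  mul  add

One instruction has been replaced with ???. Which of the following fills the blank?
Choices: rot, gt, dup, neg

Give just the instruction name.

Stack before ???: [0, 14]
Stack after ???:  [0]
Checking each choice:
  rot: stack underflow (need 3, have 2)
  gt: MATCH
  dup: produces [0, 14, 196]
  neg: produces [0, -196]


Answer: gt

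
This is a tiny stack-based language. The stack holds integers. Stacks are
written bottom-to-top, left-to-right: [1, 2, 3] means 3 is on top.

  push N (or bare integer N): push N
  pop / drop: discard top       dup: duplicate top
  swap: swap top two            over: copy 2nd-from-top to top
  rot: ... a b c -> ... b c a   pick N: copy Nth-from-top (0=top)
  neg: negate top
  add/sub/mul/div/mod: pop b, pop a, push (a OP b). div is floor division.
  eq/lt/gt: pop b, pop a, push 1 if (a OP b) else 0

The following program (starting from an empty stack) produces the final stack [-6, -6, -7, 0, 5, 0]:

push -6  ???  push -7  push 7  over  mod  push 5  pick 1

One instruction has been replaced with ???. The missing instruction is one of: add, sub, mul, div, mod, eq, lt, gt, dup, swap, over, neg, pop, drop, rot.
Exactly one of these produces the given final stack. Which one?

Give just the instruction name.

Answer: dup

Derivation:
Stack before ???: [-6]
Stack after ???:  [-6, -6]
The instruction that transforms [-6] -> [-6, -6] is: dup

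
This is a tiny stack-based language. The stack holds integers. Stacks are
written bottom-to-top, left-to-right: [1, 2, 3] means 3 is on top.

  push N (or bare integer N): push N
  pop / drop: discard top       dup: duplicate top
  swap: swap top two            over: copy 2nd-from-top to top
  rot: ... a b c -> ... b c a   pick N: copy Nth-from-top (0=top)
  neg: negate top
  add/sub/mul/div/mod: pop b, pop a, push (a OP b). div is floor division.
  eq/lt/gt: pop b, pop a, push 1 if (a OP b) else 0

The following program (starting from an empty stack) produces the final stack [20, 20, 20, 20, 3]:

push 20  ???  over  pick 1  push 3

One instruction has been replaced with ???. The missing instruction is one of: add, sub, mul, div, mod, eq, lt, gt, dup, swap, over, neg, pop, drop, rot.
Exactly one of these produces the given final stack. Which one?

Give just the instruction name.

Answer: dup

Derivation:
Stack before ???: [20]
Stack after ???:  [20, 20]
The instruction that transforms [20] -> [20, 20] is: dup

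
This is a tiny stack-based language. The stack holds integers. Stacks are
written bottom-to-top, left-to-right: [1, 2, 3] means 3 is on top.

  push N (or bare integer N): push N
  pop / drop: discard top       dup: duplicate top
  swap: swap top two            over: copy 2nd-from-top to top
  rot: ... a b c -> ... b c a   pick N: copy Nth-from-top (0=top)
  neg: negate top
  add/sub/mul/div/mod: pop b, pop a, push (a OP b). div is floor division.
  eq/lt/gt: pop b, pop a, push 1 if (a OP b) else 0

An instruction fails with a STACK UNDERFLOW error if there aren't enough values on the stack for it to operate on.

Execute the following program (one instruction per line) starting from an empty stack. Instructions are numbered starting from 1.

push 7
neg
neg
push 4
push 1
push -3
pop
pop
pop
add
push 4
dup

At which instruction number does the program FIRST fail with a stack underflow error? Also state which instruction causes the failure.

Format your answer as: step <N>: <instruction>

Answer: step 10: add

Derivation:
Step 1 ('push 7'): stack = [7], depth = 1
Step 2 ('neg'): stack = [-7], depth = 1
Step 3 ('neg'): stack = [7], depth = 1
Step 4 ('push 4'): stack = [7, 4], depth = 2
Step 5 ('push 1'): stack = [7, 4, 1], depth = 3
Step 6 ('push -3'): stack = [7, 4, 1, -3], depth = 4
Step 7 ('pop'): stack = [7, 4, 1], depth = 3
Step 8 ('pop'): stack = [7, 4], depth = 2
Step 9 ('pop'): stack = [7], depth = 1
Step 10 ('add'): needs 2 value(s) but depth is 1 — STACK UNDERFLOW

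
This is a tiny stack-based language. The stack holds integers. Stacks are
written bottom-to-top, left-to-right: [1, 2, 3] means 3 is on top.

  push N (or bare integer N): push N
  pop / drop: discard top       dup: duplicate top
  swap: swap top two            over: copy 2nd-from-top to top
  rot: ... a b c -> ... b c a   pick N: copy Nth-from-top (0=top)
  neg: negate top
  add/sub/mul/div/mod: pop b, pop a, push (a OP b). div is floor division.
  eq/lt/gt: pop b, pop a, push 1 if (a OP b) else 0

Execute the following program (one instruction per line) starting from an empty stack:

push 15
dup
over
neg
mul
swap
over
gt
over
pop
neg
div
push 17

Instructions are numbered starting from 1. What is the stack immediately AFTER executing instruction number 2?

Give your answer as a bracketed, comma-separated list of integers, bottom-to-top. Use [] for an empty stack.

Answer: [15, 15]

Derivation:
Step 1 ('push 15'): [15]
Step 2 ('dup'): [15, 15]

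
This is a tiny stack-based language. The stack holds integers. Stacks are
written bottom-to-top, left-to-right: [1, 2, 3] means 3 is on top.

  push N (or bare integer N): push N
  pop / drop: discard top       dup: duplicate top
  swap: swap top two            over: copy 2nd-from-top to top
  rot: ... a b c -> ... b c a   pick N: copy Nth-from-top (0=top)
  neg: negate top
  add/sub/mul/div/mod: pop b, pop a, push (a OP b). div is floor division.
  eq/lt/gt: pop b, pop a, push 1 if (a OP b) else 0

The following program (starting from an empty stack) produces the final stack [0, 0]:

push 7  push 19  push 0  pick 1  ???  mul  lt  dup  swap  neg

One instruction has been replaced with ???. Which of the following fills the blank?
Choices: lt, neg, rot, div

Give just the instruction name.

Answer: div

Derivation:
Stack before ???: [7, 19, 0, 19]
Stack after ???:  [7, 19, 0]
Checking each choice:
  lt: produces [1, -1]
  neg: produces [7, 0, 0]
  rot: produces [7, 1, -1]
  div: MATCH
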